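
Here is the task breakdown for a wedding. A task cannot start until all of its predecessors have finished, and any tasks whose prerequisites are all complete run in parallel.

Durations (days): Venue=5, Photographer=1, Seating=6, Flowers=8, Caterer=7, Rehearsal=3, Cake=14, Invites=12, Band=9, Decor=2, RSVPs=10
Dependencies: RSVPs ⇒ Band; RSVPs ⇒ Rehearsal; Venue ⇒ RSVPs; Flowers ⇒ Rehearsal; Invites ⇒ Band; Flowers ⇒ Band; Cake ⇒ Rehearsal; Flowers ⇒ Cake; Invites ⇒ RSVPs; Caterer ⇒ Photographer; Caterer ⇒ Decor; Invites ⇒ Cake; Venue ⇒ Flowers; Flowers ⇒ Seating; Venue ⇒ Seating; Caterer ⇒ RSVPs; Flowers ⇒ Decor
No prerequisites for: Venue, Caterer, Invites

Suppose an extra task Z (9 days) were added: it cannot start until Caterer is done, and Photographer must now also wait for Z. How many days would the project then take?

31

Originally the project takes 31 days.
With Z inserted, Photographer now waits for max(Caterer, Z).
New critical path: Invites→RSVPs→Band = 12+10+9 = 31 ⇒ 31 days.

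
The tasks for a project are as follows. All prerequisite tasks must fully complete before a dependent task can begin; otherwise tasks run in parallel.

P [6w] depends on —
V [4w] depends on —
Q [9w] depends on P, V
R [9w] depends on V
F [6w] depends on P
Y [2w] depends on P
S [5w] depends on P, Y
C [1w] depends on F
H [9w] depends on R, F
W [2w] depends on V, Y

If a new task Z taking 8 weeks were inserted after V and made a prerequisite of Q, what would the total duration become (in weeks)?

22

Originally the project takes 22 weeks.
With Z inserted, Q now waits for max(P, V, Z).
New critical path: V→R→H = 4+9+9 = 22 ⇒ 22 weeks.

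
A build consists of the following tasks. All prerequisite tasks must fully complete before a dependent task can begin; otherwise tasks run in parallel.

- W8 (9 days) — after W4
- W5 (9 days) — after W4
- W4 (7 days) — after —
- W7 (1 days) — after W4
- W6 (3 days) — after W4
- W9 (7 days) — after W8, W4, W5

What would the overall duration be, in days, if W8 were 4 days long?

Critical path before the change: W4→W8→W9 = 7+9+7 = 23 giving 23 days.
Since W8 is critical, the -5 change carries straight to that chain (now 18 days).
The binding chain switches to W4→W5→W9 = 7+9+7 = 23; finish 23 days.

23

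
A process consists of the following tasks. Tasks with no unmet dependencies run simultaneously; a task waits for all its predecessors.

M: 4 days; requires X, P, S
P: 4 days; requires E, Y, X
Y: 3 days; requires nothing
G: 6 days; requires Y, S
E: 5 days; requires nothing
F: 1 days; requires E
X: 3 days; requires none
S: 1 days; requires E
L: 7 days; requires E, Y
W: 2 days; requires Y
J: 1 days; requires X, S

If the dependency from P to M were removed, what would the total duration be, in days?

12

With the dependency in place, E→P→M = 5+4+4 = 13 sets the finish at 13 days.
Without P→M, M's earliest start moves from 9 to 6.
New critical path: E→S→G = 5+1+6 = 12 ⇒ 12 days.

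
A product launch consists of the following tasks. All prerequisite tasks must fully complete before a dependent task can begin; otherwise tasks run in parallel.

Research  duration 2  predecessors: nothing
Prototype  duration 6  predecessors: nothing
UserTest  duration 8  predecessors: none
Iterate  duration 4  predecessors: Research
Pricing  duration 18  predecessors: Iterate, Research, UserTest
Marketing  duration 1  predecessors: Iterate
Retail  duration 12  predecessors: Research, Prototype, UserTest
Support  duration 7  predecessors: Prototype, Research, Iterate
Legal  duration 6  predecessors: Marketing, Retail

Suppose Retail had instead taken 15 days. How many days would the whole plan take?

29

As given, the longest chain is UserTest→Retail→Legal = 8+12+6 = 26, so the finish is 26 days.
Since Retail is critical, the +3 change carries straight to that chain (now 29 days).
That remains the longest chain; total 29 days.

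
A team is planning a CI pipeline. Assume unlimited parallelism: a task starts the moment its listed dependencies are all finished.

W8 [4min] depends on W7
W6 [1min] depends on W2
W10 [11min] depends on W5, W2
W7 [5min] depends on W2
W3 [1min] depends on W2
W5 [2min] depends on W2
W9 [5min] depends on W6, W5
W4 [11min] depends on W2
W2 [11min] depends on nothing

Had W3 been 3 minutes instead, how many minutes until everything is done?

As given, the longest chain is W2→W5→W10 = 11+2+11 = 24, so the finish is 24 minutes.
W3 is off the critical path — its longest chain is 12 minutes, giving 12 of slack.
That remains the longest chain; total 24 minutes.

24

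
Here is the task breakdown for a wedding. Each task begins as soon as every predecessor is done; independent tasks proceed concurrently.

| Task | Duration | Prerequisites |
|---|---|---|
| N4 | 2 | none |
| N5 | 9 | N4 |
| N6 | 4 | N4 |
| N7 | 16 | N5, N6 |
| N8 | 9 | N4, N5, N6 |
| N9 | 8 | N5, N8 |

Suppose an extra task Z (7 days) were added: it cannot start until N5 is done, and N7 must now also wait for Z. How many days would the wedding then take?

Originally the wedding takes 28 days.
With Z inserted, N7 now waits for max(N5, N6, Z).
New critical path: N4→N5→Z→N7 = 2+9+7+16 = 34 ⇒ 34 days.

34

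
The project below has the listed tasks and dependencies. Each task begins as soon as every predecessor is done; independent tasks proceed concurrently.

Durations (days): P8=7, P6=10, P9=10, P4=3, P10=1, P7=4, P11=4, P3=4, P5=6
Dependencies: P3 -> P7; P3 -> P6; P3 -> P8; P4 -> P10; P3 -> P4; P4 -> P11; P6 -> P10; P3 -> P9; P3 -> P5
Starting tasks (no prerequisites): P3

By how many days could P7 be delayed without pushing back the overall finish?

Critical path: P3→P6→P10 = 4+10+1 = 15, so the finish is 15 days.
The longest chain containing P7 totals 8 days.
Slack of P7 = 11 − 4 = 7 days.

7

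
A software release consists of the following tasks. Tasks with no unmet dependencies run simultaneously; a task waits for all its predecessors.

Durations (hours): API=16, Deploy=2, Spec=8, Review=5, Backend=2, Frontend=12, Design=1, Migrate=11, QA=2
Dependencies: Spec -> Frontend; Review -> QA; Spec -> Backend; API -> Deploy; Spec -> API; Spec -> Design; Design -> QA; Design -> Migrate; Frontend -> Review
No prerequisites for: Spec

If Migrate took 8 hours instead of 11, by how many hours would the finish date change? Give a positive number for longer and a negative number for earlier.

0

As given, the longest chain is Spec→Frontend→Review→QA = 8+12+5+2 = 27, so the finish is 27 hours.
The longest path through Migrate is only 20 hours, so Migrate has float 7.
No other chain overtakes it, so the finish is 27 hours.
Change in finish: 27 − 27 = +0 hours.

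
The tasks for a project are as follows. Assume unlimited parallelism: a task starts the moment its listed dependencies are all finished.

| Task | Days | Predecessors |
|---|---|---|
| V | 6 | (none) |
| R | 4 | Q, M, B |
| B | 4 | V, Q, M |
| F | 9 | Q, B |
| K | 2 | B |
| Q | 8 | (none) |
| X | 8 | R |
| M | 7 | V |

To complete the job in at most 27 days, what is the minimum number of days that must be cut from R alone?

2

Current finish: 29 days; target: 27.
R is on every critical path, so each day cut from R cuts the finish by one (this holds down to a finish of 26).
Need 29 − 27 = 2 days off R → R becomes 2 days, finish becomes 27.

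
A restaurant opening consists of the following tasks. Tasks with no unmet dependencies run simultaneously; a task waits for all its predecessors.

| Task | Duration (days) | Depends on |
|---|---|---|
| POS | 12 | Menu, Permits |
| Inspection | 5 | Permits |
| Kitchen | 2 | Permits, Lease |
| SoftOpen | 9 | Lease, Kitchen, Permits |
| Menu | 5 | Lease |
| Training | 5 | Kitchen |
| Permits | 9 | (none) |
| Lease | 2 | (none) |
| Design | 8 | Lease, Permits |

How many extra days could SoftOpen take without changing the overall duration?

The longest chain is Permits→POS = 9+12 = 21; overall finish 21 days.
SoftOpen finishes as early as 20 and must finish by 21.
So SoftOpen can slip 21 − 20 = 1 day.

1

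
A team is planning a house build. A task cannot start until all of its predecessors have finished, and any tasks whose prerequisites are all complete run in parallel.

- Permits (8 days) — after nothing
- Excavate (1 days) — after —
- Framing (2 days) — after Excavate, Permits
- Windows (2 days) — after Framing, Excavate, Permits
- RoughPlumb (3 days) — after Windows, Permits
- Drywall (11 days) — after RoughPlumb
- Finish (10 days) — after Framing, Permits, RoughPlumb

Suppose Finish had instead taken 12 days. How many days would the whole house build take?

27

As given, the longest chain is Permits→Framing→Windows→RoughPlumb→Drywall = 8+2+2+3+11 = 26, so the finish is 26 days.
The longest path through Finish is only 25 days, so Finish has float 1.
New critical path: Permits→Framing→Windows→RoughPlumb→Finish = 8+2+2+3+12 = 27 ⇒ 27 days.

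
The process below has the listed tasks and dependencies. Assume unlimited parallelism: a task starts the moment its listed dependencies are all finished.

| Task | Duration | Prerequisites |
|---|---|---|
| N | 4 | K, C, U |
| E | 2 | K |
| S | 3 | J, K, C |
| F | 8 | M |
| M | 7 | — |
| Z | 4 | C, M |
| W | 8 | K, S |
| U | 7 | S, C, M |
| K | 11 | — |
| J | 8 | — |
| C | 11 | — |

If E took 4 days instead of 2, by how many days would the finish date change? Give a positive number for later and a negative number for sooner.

0

Critical path before the change: K→S→U→N = 11+3+7+4 = 25 giving 25 days.
E has 12 days of float (longest path through it is 13).
No other chain overtakes it, so the finish is 25 days.
Change in finish: 25 − 25 = +0 days.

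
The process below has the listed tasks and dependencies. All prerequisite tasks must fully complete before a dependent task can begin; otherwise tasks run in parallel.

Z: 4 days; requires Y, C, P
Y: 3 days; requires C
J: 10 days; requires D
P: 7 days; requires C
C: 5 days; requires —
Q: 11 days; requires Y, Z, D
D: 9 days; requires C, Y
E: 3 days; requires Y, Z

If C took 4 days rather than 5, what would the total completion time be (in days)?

27

The binding path is C→Y→D→Q = 5+3+9+11 = 28; finish at 28 days.
Since C is critical, the -1 change carries straight to that chain (now 27 days).
The critical path is still C→Y→D→Q; finish is now 27 days.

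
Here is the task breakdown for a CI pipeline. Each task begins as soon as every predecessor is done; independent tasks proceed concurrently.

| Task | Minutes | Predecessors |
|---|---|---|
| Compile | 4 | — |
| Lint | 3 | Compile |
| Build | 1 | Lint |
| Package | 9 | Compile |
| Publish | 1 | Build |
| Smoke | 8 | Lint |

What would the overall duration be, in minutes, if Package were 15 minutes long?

19

Actual critical path: Compile→Lint→Smoke = 4+3+8 = 15 ⇒ 15 minutes.
Package is off the critical path — its longest chain is 13 minutes, giving 2 of slack.
Now Compile→Package = 4+15 = 19 is longest, so the finish becomes 19 minutes.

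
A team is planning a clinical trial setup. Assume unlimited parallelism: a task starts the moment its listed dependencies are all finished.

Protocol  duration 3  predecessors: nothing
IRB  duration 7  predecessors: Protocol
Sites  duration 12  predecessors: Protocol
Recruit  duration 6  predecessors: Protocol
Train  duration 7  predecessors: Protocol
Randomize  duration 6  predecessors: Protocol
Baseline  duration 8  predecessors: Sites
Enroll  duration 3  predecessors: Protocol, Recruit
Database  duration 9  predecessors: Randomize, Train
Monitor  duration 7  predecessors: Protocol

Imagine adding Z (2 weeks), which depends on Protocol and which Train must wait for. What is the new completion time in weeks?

23

Originally the job takes 23 weeks.
With Z inserted, Train now waits for max(Protocol, Z).
New critical path: Protocol→Sites→Baseline = 3+12+8 = 23 ⇒ 23 weeks.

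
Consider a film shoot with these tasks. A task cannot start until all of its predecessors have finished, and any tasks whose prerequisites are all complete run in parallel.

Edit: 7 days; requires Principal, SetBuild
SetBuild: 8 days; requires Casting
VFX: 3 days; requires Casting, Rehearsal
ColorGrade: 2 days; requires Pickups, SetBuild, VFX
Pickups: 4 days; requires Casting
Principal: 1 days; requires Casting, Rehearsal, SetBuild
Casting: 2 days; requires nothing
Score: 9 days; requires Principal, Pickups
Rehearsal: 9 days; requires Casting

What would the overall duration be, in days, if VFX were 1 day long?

21

Baseline: Casting→Rehearsal→Principal→Score = 2+9+1+9 = 21 → 21 days.
The longest path through VFX is only 16 days, so VFX has float 5.
That remains the longest chain; total 21 days.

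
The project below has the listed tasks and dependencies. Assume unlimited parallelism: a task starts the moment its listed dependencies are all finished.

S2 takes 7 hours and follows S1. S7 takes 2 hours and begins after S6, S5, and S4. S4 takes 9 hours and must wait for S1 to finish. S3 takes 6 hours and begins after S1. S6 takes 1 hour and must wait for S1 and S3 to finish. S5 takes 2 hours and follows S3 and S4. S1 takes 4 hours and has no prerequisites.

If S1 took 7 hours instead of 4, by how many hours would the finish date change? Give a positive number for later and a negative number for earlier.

Baseline: S1→S4→S5→S7 = 4+9+2+2 = 17 → 17 hours.
Since S1 is critical, the +3 change carries straight to that chain (now 20 hours).
No other chain overtakes it, so the finish is 20 hours.
Change in finish: 20 − 17 = +3 hours.

3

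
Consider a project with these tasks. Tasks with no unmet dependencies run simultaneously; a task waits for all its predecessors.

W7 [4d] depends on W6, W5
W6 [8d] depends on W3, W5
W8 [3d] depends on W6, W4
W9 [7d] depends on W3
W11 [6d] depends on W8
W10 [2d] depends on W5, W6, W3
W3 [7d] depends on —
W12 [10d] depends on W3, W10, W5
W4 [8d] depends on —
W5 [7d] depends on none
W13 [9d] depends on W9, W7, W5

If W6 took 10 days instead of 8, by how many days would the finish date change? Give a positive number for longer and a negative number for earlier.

Baseline: W3→W6→W7→W13 = 7+8+4+9 = 28 → 28 days.
W6 is on the critical path; changing it to 10 makes that path 30 days.
No other chain overtakes it, so the finish is 30 days.
Change in finish: 30 − 28 = +2 days.

2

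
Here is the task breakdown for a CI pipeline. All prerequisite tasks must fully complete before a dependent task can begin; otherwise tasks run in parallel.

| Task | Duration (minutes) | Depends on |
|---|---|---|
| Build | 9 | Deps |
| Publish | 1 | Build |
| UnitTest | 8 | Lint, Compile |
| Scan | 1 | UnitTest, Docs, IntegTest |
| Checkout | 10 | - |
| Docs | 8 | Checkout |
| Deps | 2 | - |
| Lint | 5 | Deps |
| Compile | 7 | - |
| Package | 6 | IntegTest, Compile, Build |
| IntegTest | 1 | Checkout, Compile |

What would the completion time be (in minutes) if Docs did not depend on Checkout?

17

Before: longest chain Checkout→Docs→Scan = 10+8+1 = 19, finish 19.
Without Checkout→Docs, Docs's earliest start moves from 10 to 0.
The longest chain is now Checkout→IntegTest→Package = 10+1+6 = 17, so the schedule takes 17 minutes.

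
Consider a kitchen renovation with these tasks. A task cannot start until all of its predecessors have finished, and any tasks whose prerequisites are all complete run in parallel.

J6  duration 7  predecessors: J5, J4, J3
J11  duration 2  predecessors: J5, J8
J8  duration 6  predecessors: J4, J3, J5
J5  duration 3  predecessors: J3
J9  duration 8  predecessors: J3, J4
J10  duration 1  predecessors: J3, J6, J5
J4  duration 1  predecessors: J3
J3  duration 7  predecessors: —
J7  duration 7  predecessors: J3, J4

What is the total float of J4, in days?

The longest chain is J3→J5→J6→J10 = 7+3+7+1 = 18; overall finish 18 days.
Longest path through J4: 16 days (earliest finish 8, latest finish 10).
Float = 18 − 16 = 2.

2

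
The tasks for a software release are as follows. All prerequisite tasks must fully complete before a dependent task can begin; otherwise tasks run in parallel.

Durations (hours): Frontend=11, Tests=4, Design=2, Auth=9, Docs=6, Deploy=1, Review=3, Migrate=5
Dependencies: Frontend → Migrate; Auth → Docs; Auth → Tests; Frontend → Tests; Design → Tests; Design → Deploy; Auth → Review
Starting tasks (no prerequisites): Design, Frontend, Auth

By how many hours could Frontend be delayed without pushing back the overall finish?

0

Critical path: Frontend→Migrate = 11+5 = 16, so the finish is 16 hours.
Frontend finishes as early as 11 and must finish by 11.
Float = 16 − 16 = 0.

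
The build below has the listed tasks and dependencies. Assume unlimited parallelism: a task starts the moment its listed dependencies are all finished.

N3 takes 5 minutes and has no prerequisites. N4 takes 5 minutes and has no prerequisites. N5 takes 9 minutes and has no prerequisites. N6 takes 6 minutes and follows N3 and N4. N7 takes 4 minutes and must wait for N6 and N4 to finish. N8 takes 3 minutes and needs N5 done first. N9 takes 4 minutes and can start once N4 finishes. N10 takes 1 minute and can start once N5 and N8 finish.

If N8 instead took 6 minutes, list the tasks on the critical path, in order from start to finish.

Actual critical path: N3→N6→N7 = 5+6+4 = 15 ⇒ 15 minutes.
The longest path through N8 is only 13 minutes, so N8 has float 2.
Now N5→N8→N10 = 9+6+1 = 16 is longest, so the finish becomes 16 minutes.

N5, N8, N10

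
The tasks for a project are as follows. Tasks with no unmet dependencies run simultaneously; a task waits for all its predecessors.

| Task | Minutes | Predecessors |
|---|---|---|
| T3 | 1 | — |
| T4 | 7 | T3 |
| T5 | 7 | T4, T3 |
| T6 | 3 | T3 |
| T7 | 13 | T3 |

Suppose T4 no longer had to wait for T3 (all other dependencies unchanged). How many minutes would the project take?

Original critical path: T3→T4→T5 = 1+7+7 = 15 ⇒ 15 minutes.
Without T3→T4, T4's earliest start moves from 1 to 0.
The longest chain is now T3→T7 = 1+13 = 14, so the project takes 14 minutes.

14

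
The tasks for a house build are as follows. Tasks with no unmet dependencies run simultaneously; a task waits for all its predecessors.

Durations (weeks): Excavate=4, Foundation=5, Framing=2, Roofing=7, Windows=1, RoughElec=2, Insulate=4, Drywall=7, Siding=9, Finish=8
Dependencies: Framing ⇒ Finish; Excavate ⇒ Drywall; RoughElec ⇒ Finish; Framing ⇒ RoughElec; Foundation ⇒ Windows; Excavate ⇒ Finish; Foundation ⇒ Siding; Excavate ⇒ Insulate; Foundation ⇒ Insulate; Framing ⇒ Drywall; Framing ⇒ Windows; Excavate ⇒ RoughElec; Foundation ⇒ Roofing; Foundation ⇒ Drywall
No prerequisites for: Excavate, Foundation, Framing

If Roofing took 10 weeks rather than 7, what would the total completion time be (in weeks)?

Baseline: Excavate→RoughElec→Finish = 4+2+8 = 14 → 14 weeks.
Roofing has 2 weeks of float (longest path through it is 12).
Now Foundation→Roofing = 5+10 = 15 is longest, so the finish becomes 15 weeks.

15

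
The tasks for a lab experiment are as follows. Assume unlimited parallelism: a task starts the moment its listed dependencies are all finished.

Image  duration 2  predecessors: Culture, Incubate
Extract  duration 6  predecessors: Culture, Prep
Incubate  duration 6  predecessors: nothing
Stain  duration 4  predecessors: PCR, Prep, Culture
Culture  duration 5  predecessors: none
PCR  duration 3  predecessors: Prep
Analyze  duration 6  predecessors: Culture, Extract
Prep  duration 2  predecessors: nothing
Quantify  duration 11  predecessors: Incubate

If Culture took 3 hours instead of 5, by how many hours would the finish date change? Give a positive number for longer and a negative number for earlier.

0

Critical path before the change: Culture→Extract→Analyze = 5+6+6 = 17 giving 17 hours.
Culture is on the critical path; changing it to 3 makes that path 15 hours.
New critical path: Incubate→Quantify = 6+11 = 17 ⇒ 17 hours.
Change in finish: 17 − 17 = +0 hours.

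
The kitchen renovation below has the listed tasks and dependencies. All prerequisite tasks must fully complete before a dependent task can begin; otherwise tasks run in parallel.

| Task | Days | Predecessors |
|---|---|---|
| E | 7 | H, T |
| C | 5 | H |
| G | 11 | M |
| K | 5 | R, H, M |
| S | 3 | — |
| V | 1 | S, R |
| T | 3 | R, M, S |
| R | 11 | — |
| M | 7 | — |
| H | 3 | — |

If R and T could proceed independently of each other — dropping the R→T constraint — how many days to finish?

18

Original critical path: R→T→E = 11+3+7 = 21 ⇒ 21 days.
Without R→T, T's earliest start moves from 11 to 7.
New critical path: M→G = 7+11 = 18 ⇒ 18 days.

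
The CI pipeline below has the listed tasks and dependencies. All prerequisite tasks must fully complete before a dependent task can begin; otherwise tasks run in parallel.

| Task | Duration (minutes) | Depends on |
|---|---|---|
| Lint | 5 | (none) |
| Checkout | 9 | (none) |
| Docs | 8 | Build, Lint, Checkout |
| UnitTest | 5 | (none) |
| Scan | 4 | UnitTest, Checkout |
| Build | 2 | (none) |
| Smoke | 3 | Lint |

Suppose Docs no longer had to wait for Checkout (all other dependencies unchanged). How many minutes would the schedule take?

13

Before: longest chain Checkout→Docs = 9+8 = 17, finish 17.
Without Checkout→Docs, Docs's earliest start moves from 9 to 5.
New critical path: Checkout→Scan = 9+4 = 13 ⇒ 13 minutes.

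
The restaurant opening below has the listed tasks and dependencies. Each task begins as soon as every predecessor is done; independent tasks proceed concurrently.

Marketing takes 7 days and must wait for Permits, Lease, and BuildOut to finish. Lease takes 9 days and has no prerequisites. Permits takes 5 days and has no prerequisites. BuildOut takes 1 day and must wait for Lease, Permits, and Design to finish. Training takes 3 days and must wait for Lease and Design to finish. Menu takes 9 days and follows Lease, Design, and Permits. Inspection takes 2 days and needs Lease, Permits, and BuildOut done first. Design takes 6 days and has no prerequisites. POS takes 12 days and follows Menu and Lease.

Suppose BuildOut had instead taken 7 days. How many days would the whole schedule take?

The binding path is Lease→Menu→POS = 9+9+12 = 30; finish at 30 days.
The longest path through BuildOut is only 17 days, so BuildOut has float 13.
That remains the longest chain; total 30 days.

30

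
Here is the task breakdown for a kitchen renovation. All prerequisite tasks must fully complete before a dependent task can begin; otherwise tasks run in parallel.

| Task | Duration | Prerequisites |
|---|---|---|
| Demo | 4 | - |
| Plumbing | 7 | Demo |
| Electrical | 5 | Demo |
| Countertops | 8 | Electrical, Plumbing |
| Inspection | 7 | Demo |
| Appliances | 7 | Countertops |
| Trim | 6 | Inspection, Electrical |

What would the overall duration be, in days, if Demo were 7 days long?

Critical path before the change: Demo→Plumbing→Countertops→Appliances = 4+7+8+7 = 26 giving 26 days.
Demo lies on that path, so at 7 days the path becomes 29 days.
That remains the longest chain; total 29 days.

29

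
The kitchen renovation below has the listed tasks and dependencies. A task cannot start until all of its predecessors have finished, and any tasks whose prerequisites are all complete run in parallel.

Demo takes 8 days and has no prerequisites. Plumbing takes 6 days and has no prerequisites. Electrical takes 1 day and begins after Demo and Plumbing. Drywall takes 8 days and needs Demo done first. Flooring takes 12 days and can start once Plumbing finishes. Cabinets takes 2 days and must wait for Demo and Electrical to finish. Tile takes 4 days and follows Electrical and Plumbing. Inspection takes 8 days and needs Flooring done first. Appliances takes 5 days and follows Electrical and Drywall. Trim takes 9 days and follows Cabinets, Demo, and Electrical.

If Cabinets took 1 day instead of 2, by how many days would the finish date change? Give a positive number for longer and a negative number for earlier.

The binding path is Plumbing→Flooring→Inspection = 6+12+8 = 26; finish at 26 days.
Cabinets has 6 days of float (longest path through it is 20).
The critical path is still Plumbing→Flooring→Inspection; finish is now 26 days.
Change in finish: 26 − 26 = +0 days.

0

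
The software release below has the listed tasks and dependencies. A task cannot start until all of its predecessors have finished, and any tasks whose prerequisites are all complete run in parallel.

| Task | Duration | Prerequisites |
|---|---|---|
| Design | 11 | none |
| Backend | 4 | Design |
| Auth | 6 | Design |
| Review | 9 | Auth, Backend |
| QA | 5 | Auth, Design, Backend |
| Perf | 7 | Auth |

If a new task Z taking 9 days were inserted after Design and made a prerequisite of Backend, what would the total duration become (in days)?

33

Originally the software release takes 26 days.
With Z inserted, Backend now waits for max(Design, Z).
New critical path: Design→Z→Backend→Review = 11+9+4+9 = 33 ⇒ 33 days.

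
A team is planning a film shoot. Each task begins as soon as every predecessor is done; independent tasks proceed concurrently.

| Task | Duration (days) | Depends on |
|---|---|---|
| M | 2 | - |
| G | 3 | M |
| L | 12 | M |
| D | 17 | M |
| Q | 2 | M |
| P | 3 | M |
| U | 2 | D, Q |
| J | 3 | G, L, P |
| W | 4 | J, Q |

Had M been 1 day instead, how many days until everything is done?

20

Baseline: M→L→J→W = 2+12+3+4 = 21 → 21 days.
Since M is critical, the -1 change carries straight to that chain (now 20 days).
That remains the longest chain; total 20 days.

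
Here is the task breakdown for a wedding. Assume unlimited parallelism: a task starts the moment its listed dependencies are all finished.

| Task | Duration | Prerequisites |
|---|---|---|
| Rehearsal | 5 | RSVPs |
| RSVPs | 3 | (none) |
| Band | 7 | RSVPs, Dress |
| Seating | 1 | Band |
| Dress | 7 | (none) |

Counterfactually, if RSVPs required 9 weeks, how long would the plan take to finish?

As given, the longest chain is Dress→Band→Seating = 7+7+1 = 15, so the finish is 15 weeks.
RSVPs is off the critical path — its longest chain is 11 weeks, giving 4 of slack.
The binding chain switches to RSVPs→Band→Seating = 9+7+1 = 17; finish 17 weeks.

17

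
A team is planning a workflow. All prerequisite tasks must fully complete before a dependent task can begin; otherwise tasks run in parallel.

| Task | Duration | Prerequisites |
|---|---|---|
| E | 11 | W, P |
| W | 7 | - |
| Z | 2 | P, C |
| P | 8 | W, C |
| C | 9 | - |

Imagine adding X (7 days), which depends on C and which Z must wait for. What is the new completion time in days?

28

Originally the job takes 28 days.
With X inserted, Z now waits for max(P, C, X).
New critical path: C→P→E = 9+8+11 = 28 ⇒ 28 days.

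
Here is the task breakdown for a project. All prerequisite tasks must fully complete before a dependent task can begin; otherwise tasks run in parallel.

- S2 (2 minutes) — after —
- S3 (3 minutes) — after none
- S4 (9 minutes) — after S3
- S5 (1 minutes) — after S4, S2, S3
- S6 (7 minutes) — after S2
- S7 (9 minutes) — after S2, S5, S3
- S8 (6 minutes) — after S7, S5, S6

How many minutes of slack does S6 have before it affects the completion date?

Critical path: S3→S4→S5→S7→S8 = 3+9+1+9+6 = 28, so the finish is 28 minutes.
Longest path through S6: 15 minutes (earliest finish 9, latest finish 22).
So S6 can slip 22 − 9 = 13 minutes.

13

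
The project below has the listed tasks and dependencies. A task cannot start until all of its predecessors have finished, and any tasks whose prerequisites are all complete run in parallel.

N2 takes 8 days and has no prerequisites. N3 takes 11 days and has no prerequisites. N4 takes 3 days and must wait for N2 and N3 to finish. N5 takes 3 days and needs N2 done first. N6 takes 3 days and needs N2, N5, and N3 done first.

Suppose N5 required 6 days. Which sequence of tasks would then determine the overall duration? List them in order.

N2, N5, N6

Baseline: N2→N5→N6 = 8+3+3 = 14 → 14 days.
N5 is on the critical path; changing it to 6 makes that path 17 days.
The critical path is still N2→N5→N6; finish is now 17 days.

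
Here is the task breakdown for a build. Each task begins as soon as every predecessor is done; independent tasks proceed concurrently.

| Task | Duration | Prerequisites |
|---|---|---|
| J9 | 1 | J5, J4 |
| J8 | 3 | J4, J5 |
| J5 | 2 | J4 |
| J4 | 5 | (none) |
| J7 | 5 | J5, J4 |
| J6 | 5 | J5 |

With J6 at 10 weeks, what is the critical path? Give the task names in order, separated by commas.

J4, J5, J6

Actual critical path: J4→J5→J6 = 5+2+5 = 12 ⇒ 12 weeks.
Since J6 is critical, the +5 change carries straight to that chain (now 17 weeks).
That remains the longest chain; total 17 weeks.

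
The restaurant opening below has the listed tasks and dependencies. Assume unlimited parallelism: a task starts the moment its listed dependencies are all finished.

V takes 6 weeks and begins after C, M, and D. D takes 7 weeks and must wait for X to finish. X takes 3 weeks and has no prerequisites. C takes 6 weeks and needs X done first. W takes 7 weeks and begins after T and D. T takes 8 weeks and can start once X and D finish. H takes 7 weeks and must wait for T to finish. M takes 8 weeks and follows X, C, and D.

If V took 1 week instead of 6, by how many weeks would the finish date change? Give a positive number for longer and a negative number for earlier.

0

The binding path is X→D→T→H = 3+7+8+7 = 25; finish at 25 weeks.
V has 1 week of float (longest path through it is 24).
That remains the longest chain; total 25 weeks.
Change in finish: 25 − 25 = +0 weeks.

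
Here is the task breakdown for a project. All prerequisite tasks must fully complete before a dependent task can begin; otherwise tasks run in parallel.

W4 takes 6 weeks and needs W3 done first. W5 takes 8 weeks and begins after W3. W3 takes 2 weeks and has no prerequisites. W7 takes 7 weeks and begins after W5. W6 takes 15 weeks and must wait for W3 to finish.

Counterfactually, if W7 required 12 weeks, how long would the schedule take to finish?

22

The binding path is W3→W5→W7 = 2+8+7 = 17; finish at 17 weeks.
Since W7 is critical, the +5 change carries straight to that chain (now 22 weeks).
That remains the longest chain; total 22 weeks.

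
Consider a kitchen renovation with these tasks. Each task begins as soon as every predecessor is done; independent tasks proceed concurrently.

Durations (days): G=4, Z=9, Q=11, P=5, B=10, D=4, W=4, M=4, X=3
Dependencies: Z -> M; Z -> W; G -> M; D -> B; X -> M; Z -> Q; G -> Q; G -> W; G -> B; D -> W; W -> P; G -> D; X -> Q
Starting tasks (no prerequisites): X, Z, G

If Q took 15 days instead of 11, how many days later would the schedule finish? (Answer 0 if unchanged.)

The binding path is Z→Q = 9+11 = 20; finish at 20 days.
Q lies on that path, so at 15 days the path becomes 24 days.
The critical path is still Z→Q; finish is now 24 days.
Change in finish: 24 − 20 = +4 days.

4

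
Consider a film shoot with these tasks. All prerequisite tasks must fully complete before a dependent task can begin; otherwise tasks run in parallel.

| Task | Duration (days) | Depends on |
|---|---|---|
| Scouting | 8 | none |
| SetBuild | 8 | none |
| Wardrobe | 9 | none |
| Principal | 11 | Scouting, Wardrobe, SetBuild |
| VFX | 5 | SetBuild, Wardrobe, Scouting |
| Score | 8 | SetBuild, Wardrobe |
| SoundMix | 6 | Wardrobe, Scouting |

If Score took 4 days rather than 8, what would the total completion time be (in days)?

As given, the longest chain is Wardrobe→Principal = 9+11 = 20, so the finish is 20 days.
Score is off the critical path — its longest chain is 17 days, giving 3 of slack.
No other chain overtakes it, so the finish is 20 days.

20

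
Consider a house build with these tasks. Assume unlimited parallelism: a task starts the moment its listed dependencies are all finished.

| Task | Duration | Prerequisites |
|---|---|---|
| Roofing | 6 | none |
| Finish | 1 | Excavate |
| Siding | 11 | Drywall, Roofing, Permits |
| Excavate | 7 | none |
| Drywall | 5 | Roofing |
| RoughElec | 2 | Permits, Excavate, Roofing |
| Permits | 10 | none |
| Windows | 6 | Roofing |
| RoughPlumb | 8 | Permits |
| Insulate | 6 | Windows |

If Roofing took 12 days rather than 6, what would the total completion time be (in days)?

As given, the longest chain is Roofing→Drywall→Siding = 6+5+11 = 22, so the finish is 22 days.
Since Roofing is critical, the +6 change carries straight to that chain (now 28 days).
No other chain overtakes it, so the finish is 28 days.

28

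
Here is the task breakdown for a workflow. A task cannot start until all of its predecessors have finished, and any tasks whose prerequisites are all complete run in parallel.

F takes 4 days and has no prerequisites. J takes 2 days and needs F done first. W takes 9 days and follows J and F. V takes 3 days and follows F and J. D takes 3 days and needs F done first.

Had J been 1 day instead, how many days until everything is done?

As given, the longest chain is F→J→W = 4+2+9 = 15, so the finish is 15 days.
J is on the critical path; changing it to 1 makes that path 14 days.
No other chain overtakes it, so the finish is 14 days.

14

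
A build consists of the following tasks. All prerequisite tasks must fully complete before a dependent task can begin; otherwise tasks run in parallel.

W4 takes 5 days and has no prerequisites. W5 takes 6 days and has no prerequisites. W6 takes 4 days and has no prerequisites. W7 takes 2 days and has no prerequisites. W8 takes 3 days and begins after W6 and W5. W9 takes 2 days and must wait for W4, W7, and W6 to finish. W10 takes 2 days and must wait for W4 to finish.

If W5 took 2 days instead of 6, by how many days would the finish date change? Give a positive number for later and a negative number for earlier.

-2

The binding path is W5→W8 = 6+3 = 9; finish at 9 days.
W5 is on the critical path; changing it to 2 makes that path 5 days.
Now W4→W9 = 5+2 = 7 is longest, so the finish becomes 7 days.
Change in finish: 7 − 9 = -2 days.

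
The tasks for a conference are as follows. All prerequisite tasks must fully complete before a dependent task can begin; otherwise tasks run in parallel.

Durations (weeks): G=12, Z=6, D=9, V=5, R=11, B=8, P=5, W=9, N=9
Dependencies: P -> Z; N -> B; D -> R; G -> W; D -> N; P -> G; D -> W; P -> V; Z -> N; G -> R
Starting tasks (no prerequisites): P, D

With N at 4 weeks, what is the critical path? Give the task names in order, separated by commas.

As given, the longest chain is P→Z→N→B = 5+6+9+8 = 28, so the finish is 28 weeks.
Since N is critical, the -5 change carries straight to that chain (now 23 weeks).
New critical path: P→G→R = 5+12+11 = 28 ⇒ 28 weeks.

P, G, R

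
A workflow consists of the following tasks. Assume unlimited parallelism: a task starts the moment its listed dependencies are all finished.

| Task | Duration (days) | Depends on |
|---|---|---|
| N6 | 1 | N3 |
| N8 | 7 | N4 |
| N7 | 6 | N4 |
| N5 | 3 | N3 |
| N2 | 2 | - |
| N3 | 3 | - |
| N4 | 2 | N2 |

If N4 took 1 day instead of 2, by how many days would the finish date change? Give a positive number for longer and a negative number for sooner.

-1

As given, the longest chain is N2→N4→N8 = 2+2+7 = 11, so the finish is 11 days.
N4 lies on that path, so at 1 day the path becomes 10 days.
That remains the longest chain; total 10 days.
Change in finish: 10 − 11 = -1 days.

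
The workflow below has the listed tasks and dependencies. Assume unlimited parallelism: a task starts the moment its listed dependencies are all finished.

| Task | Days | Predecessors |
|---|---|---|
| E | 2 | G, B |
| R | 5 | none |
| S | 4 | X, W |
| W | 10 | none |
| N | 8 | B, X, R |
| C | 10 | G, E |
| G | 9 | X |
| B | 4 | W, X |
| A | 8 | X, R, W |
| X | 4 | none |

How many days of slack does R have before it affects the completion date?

The longest chain is W→B→E→C = 10+4+2+10 = 26; overall finish 26 days.
Longest path through R: 13 days (earliest finish 5, latest finish 18).
Float = 26 − 13 = 13.

13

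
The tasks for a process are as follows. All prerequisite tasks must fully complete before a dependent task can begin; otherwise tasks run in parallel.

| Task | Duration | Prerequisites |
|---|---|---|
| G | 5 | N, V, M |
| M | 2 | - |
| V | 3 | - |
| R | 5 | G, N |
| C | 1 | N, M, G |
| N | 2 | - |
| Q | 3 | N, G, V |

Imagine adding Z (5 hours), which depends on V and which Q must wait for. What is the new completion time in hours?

13

Originally the schedule takes 13 hours.
With Z inserted, Q now waits for max(N, G, V, Z).
New critical path: V→G→R = 3+5+5 = 13 ⇒ 13 hours.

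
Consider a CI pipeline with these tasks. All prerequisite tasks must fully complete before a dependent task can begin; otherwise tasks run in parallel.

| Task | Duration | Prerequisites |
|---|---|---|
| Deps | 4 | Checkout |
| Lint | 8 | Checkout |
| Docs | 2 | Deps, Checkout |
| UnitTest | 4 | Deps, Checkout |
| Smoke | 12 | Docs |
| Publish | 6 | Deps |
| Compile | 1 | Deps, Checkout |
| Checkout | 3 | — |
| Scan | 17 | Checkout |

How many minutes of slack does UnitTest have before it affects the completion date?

10

Checkout→Deps→Docs→Smoke = 3+4+2+12 = 21 sets the makespan at 21 minutes.
UnitTest finishes as early as 11 and must finish by 21.
Slack of UnitTest = 17 − 7 = 10 minutes.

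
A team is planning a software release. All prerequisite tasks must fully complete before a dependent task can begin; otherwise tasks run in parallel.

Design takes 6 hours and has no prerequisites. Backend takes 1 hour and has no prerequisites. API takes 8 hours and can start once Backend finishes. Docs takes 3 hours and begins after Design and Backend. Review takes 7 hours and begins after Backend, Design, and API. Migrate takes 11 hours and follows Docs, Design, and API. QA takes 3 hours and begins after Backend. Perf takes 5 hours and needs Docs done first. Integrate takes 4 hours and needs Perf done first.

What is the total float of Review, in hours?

4

Design→Docs→Migrate = 6+3+11 = 20 sets the makespan at 20 hours.
Longest path through Review: 16 hours (earliest finish 16, latest finish 20).
Float = 20 − 16 = 4.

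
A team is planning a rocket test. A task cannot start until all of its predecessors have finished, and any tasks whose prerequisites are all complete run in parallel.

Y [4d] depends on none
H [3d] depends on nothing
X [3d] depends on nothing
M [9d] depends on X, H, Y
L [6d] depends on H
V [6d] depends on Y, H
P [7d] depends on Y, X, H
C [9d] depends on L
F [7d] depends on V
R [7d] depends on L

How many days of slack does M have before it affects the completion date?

5

H→L→C = 3+6+9 = 18 sets the makespan at 18 days.
Longest path through M: 13 days (earliest finish 13, latest finish 18).
Slack of M = 9 − 4 = 5 days.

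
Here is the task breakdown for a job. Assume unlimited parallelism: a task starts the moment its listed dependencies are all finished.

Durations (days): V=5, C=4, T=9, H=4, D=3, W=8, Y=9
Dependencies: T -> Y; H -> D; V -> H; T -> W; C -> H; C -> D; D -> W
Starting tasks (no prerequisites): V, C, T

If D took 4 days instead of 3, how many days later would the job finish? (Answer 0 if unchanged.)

Actual critical path: V→H→D→W = 5+4+3+8 = 20 ⇒ 20 days.
Since D is critical, the +1 change carries straight to that chain (now 21 days).
The critical path is still V→H→D→W; finish is now 21 days.
Change in finish: 21 − 20 = +1 days.

1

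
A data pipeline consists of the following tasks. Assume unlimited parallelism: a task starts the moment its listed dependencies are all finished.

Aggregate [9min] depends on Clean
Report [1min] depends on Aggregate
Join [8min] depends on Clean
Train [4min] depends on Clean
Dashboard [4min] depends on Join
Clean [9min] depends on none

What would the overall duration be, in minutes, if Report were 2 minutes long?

Critical path before the change: Clean→Join→Dashboard = 9+8+4 = 21 giving 21 minutes.
Report has 2 minutes of float (longest path through it is 19).
That remains the longest chain; total 21 minutes.

21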